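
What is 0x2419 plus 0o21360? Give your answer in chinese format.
Convert 0x2419 (hexadecimal) → 2×4096 + 4×256 + 1×16 + 9 = 9241 (decimal)
Convert 0o21360 (octal) → 2×4096 + 1×512 + 3×64 + 6×8 = 8944 (decimal)
Compute 9241 + 8944 = 18185
Convert 18185 (decimal) → 18185 = 1×10000 + 8×1000 + 1×100 + 8×10 + 5 → 一万八千一百八十五 (Chinese numeral)
一万八千一百八十五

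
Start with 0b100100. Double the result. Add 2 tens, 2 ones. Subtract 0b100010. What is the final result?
Convert 0b100100 (binary) → 32 + 4 = 36 (decimal)
Start: 36
36 × 2 = 72
Convert 2 tens, 2 ones (place-value notation) → 2×10 + 2 = 22 (decimal)
72 + 22 = 94
Convert 0b100010 (binary) → 32 + 2 = 34 (decimal)
94 - 34 = 60
60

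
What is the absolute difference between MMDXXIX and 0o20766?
Convert MMDXXIX (Roman numeral) → 1000 + 1000 + 500 + 10 + 10 + 9 = 2529 (decimal)
Convert 0o20766 (octal) → 2×4096 + 7×64 + 6×8 + 6 = 8694 (decimal)
Compute |2529 - 8694| = 6165
6165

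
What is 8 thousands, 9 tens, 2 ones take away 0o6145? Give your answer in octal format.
Convert 8 thousands, 9 tens, 2 ones (place-value notation) → 8×1000 + 9×10 + 2 = 8092 (decimal)
Convert 0o6145 (octal) → 6×512 + 1×64 + 4×8 + 5 = 3173 (decimal)
Compute 8092 - 3173 = 4919
Convert 4919 (decimal) → 4919 = 1×4096 + 1×512 + 4×64 + 6×8 + 7 → 0o11467 (octal)
0o11467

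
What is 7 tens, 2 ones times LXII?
Convert 7 tens, 2 ones (place-value notation) → 7×10 + 2 = 72 (decimal)
Convert LXII (Roman numeral) → 50 + 10 + 1 + 1 = 62 (decimal)
Compute 72 × 62 = 4464
4464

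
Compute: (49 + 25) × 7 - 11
Parentheses first: 49 + 25 = 74
Multiply: 74 × 7 = 518
Subtract: 518 - 11 = 507
507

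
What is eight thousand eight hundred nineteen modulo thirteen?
Convert eight thousand eight hundred nineteen (English words) → 8×1000 + 8×100 + 19 = 8819 (decimal)
Convert thirteen (English words) → 13 (decimal)
Compute 8819 mod 13 = 5
5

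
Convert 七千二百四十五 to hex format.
Convert 七千二百四十五 (Chinese numeral) → 7×1000 + 2×100 + 4×10 + 5 = 7245 (decimal)
Convert 7245 (decimal) → 7245 = 1×4096 + 12×256 + 4×16 + 13 → 0x1C4D (hexadecimal)
0x1C4D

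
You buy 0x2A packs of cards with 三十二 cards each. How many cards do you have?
Convert 三十二 (Chinese numeral) → 3×10 + 2 = 32 (decimal)
Convert 0x2A (hexadecimal) → 2×16 + 10 = 42 (decimal)
Compute 32 × 42 = 1344
1344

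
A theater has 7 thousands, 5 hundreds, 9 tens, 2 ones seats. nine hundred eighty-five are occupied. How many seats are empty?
Convert 7 thousands, 5 hundreds, 9 tens, 2 ones (place-value notation) → 7×1000 + 5×100 + 9×10 + 2 = 7592 (decimal)
Convert nine hundred eighty-five (English words) → 9×100 + 85 = 985 (decimal)
Compute 7592 - 985 = 6607
6607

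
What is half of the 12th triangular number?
The 12th triangular number = 12×13/2 = 78
Compute 78 ÷ 2 = 39
39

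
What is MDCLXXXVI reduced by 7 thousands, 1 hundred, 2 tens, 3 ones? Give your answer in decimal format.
Convert MDCLXXXVI (Roman numeral) → 1000 + 500 + 100 + 50 + 10 + 10 + 10 + 5 + 1 = 1686 (decimal)
Convert 7 thousands, 1 hundred, 2 tens, 3 ones (place-value notation) → 7×1000 + 1×100 + 2×10 + 3 = 7123 (decimal)
Compute 1686 - 7123 = -5437
-5437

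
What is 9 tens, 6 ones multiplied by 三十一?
Convert 9 tens, 6 ones (place-value notation) → 9×10 + 6 = 96 (decimal)
Convert 三十一 (Chinese numeral) → 3×10 + 1 = 31 (decimal)
Compute 96 × 31 = 2976
2976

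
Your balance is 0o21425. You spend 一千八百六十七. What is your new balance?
Convert 0o21425 (octal) → 2×4096 + 1×512 + 4×64 + 2×8 + 5 = 8981 (decimal)
Convert 一千八百六十七 (Chinese numeral) → 1×1000 + 8×100 + 6×10 + 7 = 1867 (decimal)
Compute 8981 - 1867 = 7114
7114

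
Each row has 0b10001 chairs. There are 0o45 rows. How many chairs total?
Convert 0b10001 (binary) → 16 + 1 = 17 (decimal)
Convert 0o45 (octal) → 4×8 + 5 = 37 (decimal)
Compute 17 × 37 = 629
629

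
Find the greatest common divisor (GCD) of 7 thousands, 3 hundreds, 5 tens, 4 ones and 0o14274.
Convert 7 thousands, 3 hundreds, 5 tens, 4 ones (place-value notation) → 7×1000 + 3×100 + 5×10 + 4 = 7354 (decimal)
Convert 0o14274 (octal) → 1×4096 + 4×512 + 2×64 + 7×8 + 4 = 6332 (decimal)
Compute gcd(7354, 6332) = 2
2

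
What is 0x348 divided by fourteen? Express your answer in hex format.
Convert 0x348 (hexadecimal) → 3×256 + 4×16 + 8 = 840 (decimal)
Convert fourteen (English words) → 14 (decimal)
Compute 840 ÷ 14 = 60
Convert 60 (decimal) → 60 = 3×16 + 12 → 0x3C (hexadecimal)
0x3C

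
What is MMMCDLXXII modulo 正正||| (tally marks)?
Convert MMMCDLXXII (Roman numeral) → 1000 + 1000 + 1000 + 400 + 50 + 10 + 10 + 1 + 1 = 3472 (decimal)
Convert 正正||| (tally marks) → 5 + 5 + 3 = 13 (decimal)
Compute 3472 mod 13 = 1
1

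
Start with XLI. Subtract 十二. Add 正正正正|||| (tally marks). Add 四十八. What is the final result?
Convert XLI (Roman numeral) → 40 + 1 = 41 (decimal)
Start: 41
Convert 十二 (Chinese numeral) → 1×10 + 2 = 12 (decimal)
41 - 12 = 29
Convert 正正正正|||| (tally marks) → 5 + 5 + 5 + 5 + 4 = 24 (decimal)
29 + 24 = 53
Convert 四十八 (Chinese numeral) → 4×10 + 8 = 48 (decimal)
53 + 48 = 101
101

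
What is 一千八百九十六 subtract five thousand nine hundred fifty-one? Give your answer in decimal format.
Convert 一千八百九十六 (Chinese numeral) → 1×1000 + 8×100 + 9×10 + 6 = 1896 (decimal)
Convert five thousand nine hundred fifty-one (English words) → 5×1000 + 9×100 + 51 = 5951 (decimal)
Compute 1896 - 5951 = -4055
-4055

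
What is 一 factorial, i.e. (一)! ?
Convert 一 (Chinese numeral) → 1 (decimal)
Compute 1! = 1
1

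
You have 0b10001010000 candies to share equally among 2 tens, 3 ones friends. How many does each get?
Convert 0b10001010000 (binary) → 1024 + 64 + 16 = 1104 (decimal)
Convert 2 tens, 3 ones (place-value notation) → 2×10 + 3 = 23 (decimal)
Compute 1104 ÷ 23 = 48
48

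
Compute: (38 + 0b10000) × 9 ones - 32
Convert 0b10000 (binary) → 16 (decimal)
Convert 9 ones (place-value notation) → 9 (decimal)
Expression in decimal: (38 + 16) × 9 - 32
Parentheses first: 38 + 16 = 54
Multiply: 54 × 9 = 486
Subtract: 486 - 32 = 454
454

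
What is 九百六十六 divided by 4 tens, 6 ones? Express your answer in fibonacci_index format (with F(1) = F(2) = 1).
Convert 九百六十六 (Chinese numeral) → 9×100 + 6×10 + 6 = 966 (decimal)
Convert 4 tens, 6 ones (place-value notation) → 4×10 + 6 = 46 (decimal)
Compute 966 ÷ 46 = 21
Convert 21 (decimal) → 1, 1, 2, 3, 5, 8, 13, 21 → the 8th Fibonacci number (Fibonacci index)
the 8th Fibonacci number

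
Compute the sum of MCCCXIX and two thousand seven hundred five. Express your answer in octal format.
Convert MCCCXIX (Roman numeral) → 1000 + 100 + 100 + 100 + 10 + 9 = 1319 (decimal)
Convert two thousand seven hundred five (English words) → 2×1000 + 7×100 + 5 = 2705 (decimal)
Compute 1319 + 2705 = 4024
Convert 4024 (decimal) → 4024 = 7×512 + 6×64 + 7×8 → 0o7670 (octal)
0o7670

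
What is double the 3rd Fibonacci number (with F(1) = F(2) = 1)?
The 3rd Fibonacci number (with F(1) = F(2) = 1): 1, 1, 2 → 2
Compute 2 × 2 = 4
4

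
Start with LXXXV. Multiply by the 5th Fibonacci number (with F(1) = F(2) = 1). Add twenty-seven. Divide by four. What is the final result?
Convert LXXXV (Roman numeral) → 50 + 10 + 10 + 10 + 5 = 85 (decimal)
Start: 85
Convert the 5th Fibonacci number (with F(1) = F(2) = 1) (Fibonacci index) → 1, 1, 2, 3, 5 → 5 (decimal)
85 × 5 = 425
Convert twenty-seven (English words) → 27 (decimal)
425 + 27 = 452
Convert four (English words) → 4 (decimal)
452 ÷ 4 = 113
113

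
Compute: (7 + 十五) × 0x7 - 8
Convert 十五 (Chinese numeral) → 1×10 + 5 = 15 (decimal)
Convert 0x7 (hexadecimal) → 7 (decimal)
Expression in decimal: (7 + 15) × 7 - 8
Parentheses first: 7 + 15 = 22
Multiply: 22 × 7 = 154
Subtract: 154 - 8 = 146
146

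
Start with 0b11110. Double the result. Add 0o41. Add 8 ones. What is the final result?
Convert 0b11110 (binary) → 16 + 8 + 4 + 2 = 30 (decimal)
Start: 30
30 × 2 = 60
Convert 0o41 (octal) → 4×8 + 1 = 33 (decimal)
60 + 33 = 93
Convert 8 ones (place-value notation) → 8 (decimal)
93 + 8 = 101
101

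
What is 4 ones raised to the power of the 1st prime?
Convert 4 ones (place-value notation) → 4 (decimal)
Convert the 1st prime (prime index) → 2 (decimal)
Compute 4 ^ 2 = 16
16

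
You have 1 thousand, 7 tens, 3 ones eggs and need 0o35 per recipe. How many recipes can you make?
Convert 1 thousand, 7 tens, 3 ones (place-value notation) → 1×1000 + 7×10 + 3 = 1073 (decimal)
Convert 0o35 (octal) → 3×8 + 5 = 29 (decimal)
Compute 1073 ÷ 29 = 37
37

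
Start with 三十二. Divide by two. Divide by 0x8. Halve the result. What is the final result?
Convert 三十二 (Chinese numeral) → 3×10 + 2 = 32 (decimal)
Start: 32
Convert two (English words) → 2 (decimal)
32 ÷ 2 = 16
Convert 0x8 (hexadecimal) → 8 (decimal)
16 ÷ 8 = 2
2 ÷ 2 = 1
1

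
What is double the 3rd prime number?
The 3rd prime number = 5
Compute 5 × 2 = 10
10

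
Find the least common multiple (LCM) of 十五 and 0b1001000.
Convert 十五 (Chinese numeral) → 1×10 + 5 = 15 (decimal)
Convert 0b1001000 (binary) → 64 + 8 = 72 (decimal)
Compute lcm(15, 72) = 360
360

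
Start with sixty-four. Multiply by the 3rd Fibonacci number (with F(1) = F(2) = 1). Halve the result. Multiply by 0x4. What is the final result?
Convert sixty-four (English words) → 64 (decimal)
Start: 64
Convert the 3rd Fibonacci number (with F(1) = F(2) = 1) (Fibonacci index) → 1, 1, 2 → 2 (decimal)
64 × 2 = 128
128 ÷ 2 = 64
Convert 0x4 (hexadecimal) → 4 (decimal)
64 × 4 = 256
256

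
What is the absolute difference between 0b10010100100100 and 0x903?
Convert 0b10010100100100 (binary) → 8192 + 1024 + 256 + 32 + 4 = 9508 (decimal)
Convert 0x903 (hexadecimal) → 9×256 + 3 = 2307 (decimal)
Compute |9508 - 2307| = 7201
7201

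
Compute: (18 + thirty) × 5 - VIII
Convert thirty (English words) → 30 (decimal)
Convert VIII (Roman numeral) → 5 + 1 + 1 + 1 = 8 (decimal)
Expression in decimal: (18 + 30) × 5 - 8
Parentheses first: 18 + 30 = 48
Multiply: 48 × 5 = 240
Subtract: 240 - 8 = 232
232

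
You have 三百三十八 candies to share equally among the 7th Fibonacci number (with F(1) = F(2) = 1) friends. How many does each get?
Convert 三百三十八 (Chinese numeral) → 3×100 + 3×10 + 8 = 338 (decimal)
Convert the 7th Fibonacci number (with F(1) = F(2) = 1) (Fibonacci index) → 1, 1, 2, 3, 5, 8, 13 → 13 (decimal)
Compute 338 ÷ 13 = 26
26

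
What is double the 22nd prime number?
The 22nd prime number = 79
Compute 79 × 2 = 158
158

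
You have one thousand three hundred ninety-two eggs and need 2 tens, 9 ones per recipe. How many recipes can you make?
Convert one thousand three hundred ninety-two (English words) → 1×1000 + 3×100 + 92 = 1392 (decimal)
Convert 2 tens, 9 ones (place-value notation) → 2×10 + 9 = 29 (decimal)
Compute 1392 ÷ 29 = 48
48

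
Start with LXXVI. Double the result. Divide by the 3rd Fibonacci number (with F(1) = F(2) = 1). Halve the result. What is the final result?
Convert LXXVI (Roman numeral) → 50 + 10 + 10 + 5 + 1 = 76 (decimal)
Start: 76
76 × 2 = 152
Convert the 3rd Fibonacci number (with F(1) = F(2) = 1) (Fibonacci index) → 1, 1, 2 → 2 (decimal)
152 ÷ 2 = 76
76 ÷ 2 = 38
38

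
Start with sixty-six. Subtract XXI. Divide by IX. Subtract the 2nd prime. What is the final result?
Convert sixty-six (English words) → 66 (decimal)
Start: 66
Convert XXI (Roman numeral) → 10 + 10 + 1 = 21 (decimal)
66 - 21 = 45
Convert IX (Roman numeral) → 9 (decimal)
45 ÷ 9 = 5
Convert the 2nd prime (prime index) → 3 (decimal)
5 - 3 = 2
2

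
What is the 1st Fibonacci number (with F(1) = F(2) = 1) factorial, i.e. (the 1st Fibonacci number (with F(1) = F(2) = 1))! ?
Convert the 1st Fibonacci number (with F(1) = F(2) = 1) (Fibonacci index) → 1 (decimal)
Compute 1! = 1
1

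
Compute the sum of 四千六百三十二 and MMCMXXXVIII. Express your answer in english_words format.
Convert 四千六百三十二 (Chinese numeral) → 4×1000 + 6×100 + 3×10 + 2 = 4632 (decimal)
Convert MMCMXXXVIII (Roman numeral) → 1000 + 1000 + 900 + 10 + 10 + 10 + 5 + 1 + 1 + 1 = 2938 (decimal)
Compute 4632 + 2938 = 7570
Convert 7570 (decimal) → 7570 = 7×1000 + 5×100 + 70 → seven thousand five hundred seventy (English words)
seven thousand five hundred seventy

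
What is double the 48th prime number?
The 48th prime number = 223
Compute 223 × 2 = 446
446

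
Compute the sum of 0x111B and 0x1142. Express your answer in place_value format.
Convert 0x111B (hexadecimal) → 1×4096 + 1×256 + 1×16 + 11 = 4379 (decimal)
Convert 0x1142 (hexadecimal) → 1×4096 + 1×256 + 4×16 + 2 = 4418 (decimal)
Compute 4379 + 4418 = 8797
Convert 8797 (decimal) → 8797 = 8×1000 + 7×100 + 9×10 + 7 → 8 thousands, 7 hundreds, 9 tens, 7 ones (place-value notation)
8 thousands, 7 hundreds, 9 tens, 7 ones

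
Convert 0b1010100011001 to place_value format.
Convert 0b1010100011001 (binary) → 4096 + 1024 + 256 + 16 + 8 + 1 = 5401 (decimal)
Convert 5401 (decimal) → 5401 = 5×1000 + 4×100 + 1 → 5 thousands, 4 hundreds, 1 one (place-value notation)
5 thousands, 4 hundreds, 1 one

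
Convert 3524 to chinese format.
Convert 3524 (decimal) → 3524 = 3×1000 + 5×100 + 2×10 + 4 → 三千五百二十四 (Chinese numeral)
三千五百二十四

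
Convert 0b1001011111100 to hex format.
Convert 0b1001011111100 (binary) → 4096 + 512 + 128 + 64 + 32 + 16 + 8 + 4 = 4860 (decimal)
Convert 4860 (decimal) → 4860 = 1×4096 + 2×256 + 15×16 + 12 → 0x12FC (hexadecimal)
0x12FC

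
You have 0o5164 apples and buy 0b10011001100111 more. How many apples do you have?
Convert 0o5164 (octal) → 5×512 + 1×64 + 6×8 + 4 = 2676 (decimal)
Convert 0b10011001100111 (binary) → 8192 + 1024 + 512 + 64 + 32 + 4 + 2 + 1 = 9831 (decimal)
Compute 2676 + 9831 = 12507
12507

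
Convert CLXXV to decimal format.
Convert CLXXV (Roman numeral) → 100 + 50 + 10 + 10 + 5 = 175 (decimal)
175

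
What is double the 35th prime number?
The 35th prime number = 149
Compute 149 × 2 = 298
298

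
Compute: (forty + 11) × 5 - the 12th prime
Convert forty (English words) → 40 (decimal)
Convert the 12th prime (prime index) → 37 (decimal)
Expression in decimal: (40 + 11) × 5 - 37
Parentheses first: 40 + 11 = 51
Multiply: 51 × 5 = 255
Subtract: 255 - 37 = 218
218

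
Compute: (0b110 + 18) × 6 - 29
Convert 0b110 (binary) → 4 + 2 = 6 (decimal)
Expression in decimal: (6 + 18) × 6 - 29
Parentheses first: 6 + 18 = 24
Multiply: 24 × 6 = 144
Subtract: 144 - 29 = 115
115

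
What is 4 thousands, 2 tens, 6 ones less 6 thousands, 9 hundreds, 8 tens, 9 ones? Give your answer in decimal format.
Convert 4 thousands, 2 tens, 6 ones (place-value notation) → 4×1000 + 2×10 + 6 = 4026 (decimal)
Convert 6 thousands, 9 hundreds, 8 tens, 9 ones (place-value notation) → 6×1000 + 9×100 + 8×10 + 9 = 6989 (decimal)
Compute 4026 - 6989 = -2963
-2963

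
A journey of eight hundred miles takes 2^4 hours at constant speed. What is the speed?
Convert eight hundred (English words) → 8×100 = 800 (decimal)
Convert 2^4 (power) → 16 (decimal)
Compute 800 ÷ 16 = 50
50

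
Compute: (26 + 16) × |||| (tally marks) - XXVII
Convert |||| (tally marks) → 4 (decimal)
Convert XXVII (Roman numeral) → 10 + 10 + 5 + 1 + 1 = 27 (decimal)
Expression in decimal: (26 + 16) × 4 - 27
Parentheses first: 26 + 16 = 42
Multiply: 42 × 4 = 168
Subtract: 168 - 27 = 141
141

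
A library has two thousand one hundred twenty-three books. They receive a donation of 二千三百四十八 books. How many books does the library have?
Convert two thousand one hundred twenty-three (English words) → 2×1000 + 1×100 + 23 = 2123 (decimal)
Convert 二千三百四十八 (Chinese numeral) → 2×1000 + 3×100 + 4×10 + 8 = 2348 (decimal)
Compute 2123 + 2348 = 4471
4471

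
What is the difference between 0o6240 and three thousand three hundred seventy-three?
Convert 0o6240 (octal) → 6×512 + 2×64 + 4×8 = 3232 (decimal)
Convert three thousand three hundred seventy-three (English words) → 3×1000 + 3×100 + 73 = 3373 (decimal)
Difference: |3232 - 3373| = 141
141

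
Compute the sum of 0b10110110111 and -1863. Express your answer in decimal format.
Convert 0b10110110111 (binary) → 1024 + 256 + 128 + 32 + 16 + 4 + 2 + 1 = 1463 (decimal)
Compute 1463 + -1863 = -400
-400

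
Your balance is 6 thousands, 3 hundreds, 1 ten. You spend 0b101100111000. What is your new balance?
Convert 6 thousands, 3 hundreds, 1 ten (place-value notation) → 6×1000 + 3×100 + 1×10 = 6310 (decimal)
Convert 0b101100111000 (binary) → 2048 + 512 + 256 + 32 + 16 + 8 = 2872 (decimal)
Compute 6310 - 2872 = 3438
3438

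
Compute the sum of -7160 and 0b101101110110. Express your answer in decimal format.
Convert 0b101101110110 (binary) → 2048 + 512 + 256 + 64 + 32 + 16 + 4 + 2 = 2934 (decimal)
Compute -7160 + 2934 = -4226
-4226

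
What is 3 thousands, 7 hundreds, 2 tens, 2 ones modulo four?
Convert 3 thousands, 7 hundreds, 2 tens, 2 ones (place-value notation) → 3×1000 + 7×100 + 2×10 + 2 = 3722 (decimal)
Convert four (English words) → 4 (decimal)
Compute 3722 mod 4 = 2
2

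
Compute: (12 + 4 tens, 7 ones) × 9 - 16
Convert 4 tens, 7 ones (place-value notation) → 4×10 + 7 = 47 (decimal)
Expression in decimal: (12 + 47) × 9 - 16
Parentheses first: 12 + 47 = 59
Multiply: 59 × 9 = 531
Subtract: 531 - 16 = 515
515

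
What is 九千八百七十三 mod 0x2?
Convert 九千八百七十三 (Chinese numeral) → 9×1000 + 8×100 + 7×10 + 3 = 9873 (decimal)
Convert 0x2 (hexadecimal) → 2 (decimal)
Compute 9873 mod 2 = 1
1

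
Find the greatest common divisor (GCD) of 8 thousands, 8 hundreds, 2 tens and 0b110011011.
Convert 8 thousands, 8 hundreds, 2 tens (place-value notation) → 8×1000 + 8×100 + 2×10 = 8820 (decimal)
Convert 0b110011011 (binary) → 256 + 128 + 16 + 8 + 2 + 1 = 411 (decimal)
Compute gcd(8820, 411) = 3
3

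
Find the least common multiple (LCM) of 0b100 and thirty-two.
Convert 0b100 (binary) → 4 (decimal)
Convert thirty-two (English words) → 32 (decimal)
Compute lcm(4, 32) = 32
32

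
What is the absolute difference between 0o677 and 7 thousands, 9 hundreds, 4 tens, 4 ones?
Convert 0o677 (octal) → 6×64 + 7×8 + 7 = 447 (decimal)
Convert 7 thousands, 9 hundreds, 4 tens, 4 ones (place-value notation) → 7×1000 + 9×100 + 4×10 + 4 = 7944 (decimal)
Compute |447 - 7944| = 7497
7497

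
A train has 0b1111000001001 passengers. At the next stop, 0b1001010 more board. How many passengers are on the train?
Convert 0b1111000001001 (binary) → 4096 + 2048 + 1024 + 512 + 8 + 1 = 7689 (decimal)
Convert 0b1001010 (binary) → 64 + 8 + 2 = 74 (decimal)
Compute 7689 + 74 = 7763
7763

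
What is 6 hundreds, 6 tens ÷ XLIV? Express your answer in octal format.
Convert 6 hundreds, 6 tens (place-value notation) → 6×100 + 6×10 = 660 (decimal)
Convert XLIV (Roman numeral) → 40 + 4 = 44 (decimal)
Compute 660 ÷ 44 = 15
Convert 15 (decimal) → 15 = 1×8 + 7 → 0o17 (octal)
0o17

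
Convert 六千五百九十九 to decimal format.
Convert 六千五百九十九 (Chinese numeral) → 6×1000 + 5×100 + 9×10 + 9 = 6599 (decimal)
6599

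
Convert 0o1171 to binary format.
Convert 0o1171 (octal) → 1×512 + 1×64 + 7×8 + 1 = 633 (decimal)
Convert 633 (decimal) → 633 = 512 + 64 + 32 + 16 + 8 + 1 → 0b1001111001 (binary)
0b1001111001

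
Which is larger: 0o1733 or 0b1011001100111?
Convert 0o1733 (octal) → 1×512 + 7×64 + 3×8 + 3 = 987 (decimal)
Convert 0b1011001100111 (binary) → 4096 + 1024 + 512 + 64 + 32 + 4 + 2 + 1 = 5735 (decimal)
Compare 987 vs 5735: larger = 5735
5735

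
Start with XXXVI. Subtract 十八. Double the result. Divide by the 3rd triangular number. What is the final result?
Convert XXXVI (Roman numeral) → 10 + 10 + 10 + 5 + 1 = 36 (decimal)
Start: 36
Convert 十八 (Chinese numeral) → 1×10 + 8 = 18 (decimal)
36 - 18 = 18
18 × 2 = 36
Convert the 3rd triangular number (triangular index) → 3×4/2 = 6 (decimal)
36 ÷ 6 = 6
6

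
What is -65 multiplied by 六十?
Convert 六十 (Chinese numeral) → 6×10 = 60 (decimal)
Compute -65 × 60 = -3900
-3900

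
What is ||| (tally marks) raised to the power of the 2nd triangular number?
Convert ||| (tally marks) → 3 (decimal)
Convert the 2nd triangular number (triangular index) → 2×3/2 = 3 (decimal)
Compute 3 ^ 3 = 27
27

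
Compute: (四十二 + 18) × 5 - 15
Convert 四十二 (Chinese numeral) → 4×10 + 2 = 42 (decimal)
Expression in decimal: (42 + 18) × 5 - 15
Parentheses first: 42 + 18 = 60
Multiply: 60 × 5 = 300
Subtract: 300 - 15 = 285
285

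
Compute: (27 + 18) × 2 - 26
Parentheses first: 27 + 18 = 45
Multiply: 45 × 2 = 90
Subtract: 90 - 26 = 64
64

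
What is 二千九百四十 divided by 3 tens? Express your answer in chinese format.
Convert 二千九百四十 (Chinese numeral) → 2×1000 + 9×100 + 4×10 = 2940 (decimal)
Convert 3 tens (place-value notation) → 3×10 = 30 (decimal)
Compute 2940 ÷ 30 = 98
Convert 98 (decimal) → 98 = 9×10 + 8 → 九十八 (Chinese numeral)
九十八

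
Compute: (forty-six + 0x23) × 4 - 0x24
Convert forty-six (English words) → 46 (decimal)
Convert 0x23 (hexadecimal) → 2×16 + 3 = 35 (decimal)
Convert 0x24 (hexadecimal) → 2×16 + 4 = 36 (decimal)
Expression in decimal: (46 + 35) × 4 - 36
Parentheses first: 46 + 35 = 81
Multiply: 81 × 4 = 324
Subtract: 324 - 36 = 288
288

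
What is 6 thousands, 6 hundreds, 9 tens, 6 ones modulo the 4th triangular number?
Convert 6 thousands, 6 hundreds, 9 tens, 6 ones (place-value notation) → 6×1000 + 6×100 + 9×10 + 6 = 6696 (decimal)
Convert the 4th triangular number (triangular index) → 4×5/2 = 10 (decimal)
Compute 6696 mod 10 = 6
6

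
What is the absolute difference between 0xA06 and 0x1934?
Convert 0xA06 (hexadecimal) → 10×256 + 6 = 2566 (decimal)
Convert 0x1934 (hexadecimal) → 1×4096 + 9×256 + 3×16 + 4 = 6452 (decimal)
Compute |2566 - 6452| = 3886
3886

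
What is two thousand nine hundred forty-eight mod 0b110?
Convert two thousand nine hundred forty-eight (English words) → 2×1000 + 9×100 + 48 = 2948 (decimal)
Convert 0b110 (binary) → 4 + 2 = 6 (decimal)
Compute 2948 mod 6 = 2
2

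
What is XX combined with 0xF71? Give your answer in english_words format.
Convert XX (Roman numeral) → 10 + 10 = 20 (decimal)
Convert 0xF71 (hexadecimal) → 15×256 + 7×16 + 1 = 3953 (decimal)
Compute 20 + 3953 = 3973
Convert 3973 (decimal) → 3973 = 3×1000 + 9×100 + 73 → three thousand nine hundred seventy-three (English words)
three thousand nine hundred seventy-three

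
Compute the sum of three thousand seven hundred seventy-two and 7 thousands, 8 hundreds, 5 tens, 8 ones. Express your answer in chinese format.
Convert three thousand seven hundred seventy-two (English words) → 3×1000 + 7×100 + 72 = 3772 (decimal)
Convert 7 thousands, 8 hundreds, 5 tens, 8 ones (place-value notation) → 7×1000 + 8×100 + 5×10 + 8 = 7858 (decimal)
Compute 3772 + 7858 = 11630
Convert 11630 (decimal) → 11630 = 1×10000 + 1×1000 + 6×100 + 3×10 → 一万一千六百三十 (Chinese numeral)
一万一千六百三十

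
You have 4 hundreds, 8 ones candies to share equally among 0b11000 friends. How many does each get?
Convert 4 hundreds, 8 ones (place-value notation) → 4×100 + 8 = 408 (decimal)
Convert 0b11000 (binary) → 16 + 8 = 24 (decimal)
Compute 408 ÷ 24 = 17
17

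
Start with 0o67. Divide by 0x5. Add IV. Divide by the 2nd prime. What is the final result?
Convert 0o67 (octal) → 6×8 + 7 = 55 (decimal)
Start: 55
Convert 0x5 (hexadecimal) → 5 (decimal)
55 ÷ 5 = 11
Convert IV (Roman numeral) → 4 (decimal)
11 + 4 = 15
Convert the 2nd prime (prime index) → 3 (decimal)
15 ÷ 3 = 5
5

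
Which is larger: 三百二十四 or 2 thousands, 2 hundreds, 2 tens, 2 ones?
Convert 三百二十四 (Chinese numeral) → 3×100 + 2×10 + 4 = 324 (decimal)
Convert 2 thousands, 2 hundreds, 2 tens, 2 ones (place-value notation) → 2×1000 + 2×100 + 2×10 + 2 = 2222 (decimal)
Compare 324 vs 2222: larger = 2222
2222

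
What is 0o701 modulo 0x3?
Convert 0o701 (octal) → 7×64 + 1 = 449 (decimal)
Convert 0x3 (hexadecimal) → 3 (decimal)
Compute 449 mod 3 = 2
2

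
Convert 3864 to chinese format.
Convert 3864 (decimal) → 3864 = 3×1000 + 8×100 + 6×10 + 4 → 三千八百六十四 (Chinese numeral)
三千八百六十四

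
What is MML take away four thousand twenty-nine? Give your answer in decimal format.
Convert MML (Roman numeral) → 1000 + 1000 + 50 = 2050 (decimal)
Convert four thousand twenty-nine (English words) → 4×1000 + 29 = 4029 (decimal)
Compute 2050 - 4029 = -1979
-1979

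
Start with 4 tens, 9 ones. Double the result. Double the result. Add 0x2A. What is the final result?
Convert 4 tens, 9 ones (place-value notation) → 4×10 + 9 = 49 (decimal)
Start: 49
49 × 2 = 98
98 × 2 = 196
Convert 0x2A (hexadecimal) → 2×16 + 10 = 42 (decimal)
196 + 42 = 238
238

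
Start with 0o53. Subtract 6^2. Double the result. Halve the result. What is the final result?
Convert 0o53 (octal) → 5×8 + 3 = 43 (decimal)
Start: 43
Convert 6^2 (power) → 36 (decimal)
43 - 36 = 7
7 × 2 = 14
14 ÷ 2 = 7
7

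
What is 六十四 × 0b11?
Convert 六十四 (Chinese numeral) → 6×10 + 4 = 64 (decimal)
Convert 0b11 (binary) → 2 + 1 = 3 (decimal)
Compute 64 × 3 = 192
192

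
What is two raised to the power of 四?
Convert two (English words) → 2 (decimal)
Convert 四 (Chinese numeral) → 4 (decimal)
Compute 2 ^ 4 = 16
16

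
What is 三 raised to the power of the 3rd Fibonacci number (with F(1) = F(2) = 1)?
Convert 三 (Chinese numeral) → 3 (decimal)
Convert the 3rd Fibonacci number (with F(1) = F(2) = 1) (Fibonacci index) → 1, 1, 2 → 2 (decimal)
Compute 3 ^ 2 = 9
9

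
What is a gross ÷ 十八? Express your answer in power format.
Convert a gross (colloquial) → 144 (decimal)
Convert 十八 (Chinese numeral) → 1×10 + 8 = 18 (decimal)
Compute 144 ÷ 18 = 8
Convert 8 (decimal) → 2^3 (power)
2^3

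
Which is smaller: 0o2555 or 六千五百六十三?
Convert 0o2555 (octal) → 2×512 + 5×64 + 5×8 + 5 = 1389 (decimal)
Convert 六千五百六十三 (Chinese numeral) → 6×1000 + 5×100 + 6×10 + 3 = 6563 (decimal)
Compare 1389 vs 6563: smaller = 1389
1389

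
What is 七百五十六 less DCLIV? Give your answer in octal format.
Convert 七百五十六 (Chinese numeral) → 7×100 + 5×10 + 6 = 756 (decimal)
Convert DCLIV (Roman numeral) → 500 + 100 + 50 + 4 = 654 (decimal)
Compute 756 - 654 = 102
Convert 102 (decimal) → 102 = 1×64 + 4×8 + 6 → 0o146 (octal)
0o146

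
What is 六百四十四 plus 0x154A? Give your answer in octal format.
Convert 六百四十四 (Chinese numeral) → 6×100 + 4×10 + 4 = 644 (decimal)
Convert 0x154A (hexadecimal) → 1×4096 + 5×256 + 4×16 + 10 = 5450 (decimal)
Compute 644 + 5450 = 6094
Convert 6094 (decimal) → 6094 = 1×4096 + 3×512 + 7×64 + 1×8 + 6 → 0o13716 (octal)
0o13716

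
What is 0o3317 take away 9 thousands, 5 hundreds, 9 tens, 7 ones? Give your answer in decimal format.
Convert 0o3317 (octal) → 3×512 + 3×64 + 1×8 + 7 = 1743 (decimal)
Convert 9 thousands, 5 hundreds, 9 tens, 7 ones (place-value notation) → 9×1000 + 5×100 + 9×10 + 7 = 9597 (decimal)
Compute 1743 - 9597 = -7854
-7854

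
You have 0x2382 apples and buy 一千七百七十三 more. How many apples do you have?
Convert 0x2382 (hexadecimal) → 2×4096 + 3×256 + 8×16 + 2 = 9090 (decimal)
Convert 一千七百七十三 (Chinese numeral) → 1×1000 + 7×100 + 7×10 + 3 = 1773 (decimal)
Compute 9090 + 1773 = 10863
10863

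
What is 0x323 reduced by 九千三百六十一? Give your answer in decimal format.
Convert 0x323 (hexadecimal) → 3×256 + 2×16 + 3 = 803 (decimal)
Convert 九千三百六十一 (Chinese numeral) → 9×1000 + 3×100 + 6×10 + 1 = 9361 (decimal)
Compute 803 - 9361 = -8558
-8558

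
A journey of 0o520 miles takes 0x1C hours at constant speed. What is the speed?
Convert 0o520 (octal) → 5×64 + 2×8 = 336 (decimal)
Convert 0x1C (hexadecimal) → 1×16 + 12 = 28 (decimal)
Compute 336 ÷ 28 = 12
12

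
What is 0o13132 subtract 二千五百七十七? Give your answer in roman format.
Convert 0o13132 (octal) → 1×4096 + 3×512 + 1×64 + 3×8 + 2 = 5722 (decimal)
Convert 二千五百七十七 (Chinese numeral) → 2×1000 + 5×100 + 7×10 + 7 = 2577 (decimal)
Compute 5722 - 2577 = 3145
Convert 3145 (decimal) → 3145 = 1000 + 1000 + 1000 + 100 + 40 + 5 → MMMCXLV (Roman numeral)
MMMCXLV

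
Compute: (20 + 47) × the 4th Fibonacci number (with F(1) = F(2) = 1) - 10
Convert the 4th Fibonacci number (with F(1) = F(2) = 1) (Fibonacci index) → 1, 1, 2, 3 → 3 (decimal)
Expression in decimal: (20 + 47) × 3 - 10
Parentheses first: 20 + 47 = 67
Multiply: 67 × 3 = 201
Subtract: 201 - 10 = 191
191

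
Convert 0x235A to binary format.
Convert 0x235A (hexadecimal) → 2×4096 + 3×256 + 5×16 + 10 = 9050 (decimal)
Convert 9050 (decimal) → 9050 = 8192 + 512 + 256 + 64 + 16 + 8 + 2 → 0b10001101011010 (binary)
0b10001101011010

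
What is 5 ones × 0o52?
Convert 5 ones (place-value notation) → 5 (decimal)
Convert 0o52 (octal) → 5×8 + 2 = 42 (decimal)
Compute 5 × 42 = 210
210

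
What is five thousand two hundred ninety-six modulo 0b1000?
Convert five thousand two hundred ninety-six (English words) → 5×1000 + 2×100 + 96 = 5296 (decimal)
Convert 0b1000 (binary) → 8 (decimal)
Compute 5296 mod 8 = 0
0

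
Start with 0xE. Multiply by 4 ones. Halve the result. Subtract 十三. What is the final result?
Convert 0xE (hexadecimal) → 14 (decimal)
Start: 14
Convert 4 ones (place-value notation) → 4 (decimal)
14 × 4 = 56
56 ÷ 2 = 28
Convert 十三 (Chinese numeral) → 1×10 + 3 = 13 (decimal)
28 - 13 = 15
15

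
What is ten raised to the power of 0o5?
Convert ten (English words) → 10 (decimal)
Convert 0o5 (octal) → 5 (decimal)
Compute 10 ^ 5 = 100000
100000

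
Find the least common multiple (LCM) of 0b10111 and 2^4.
Convert 0b10111 (binary) → 16 + 4 + 2 + 1 = 23 (decimal)
Convert 2^4 (power) → 16 (decimal)
Compute lcm(23, 16) = 368
368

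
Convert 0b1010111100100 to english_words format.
Convert 0b1010111100100 (binary) → 4096 + 1024 + 256 + 128 + 64 + 32 + 4 = 5604 (decimal)
Convert 5604 (decimal) → 5604 = 5×1000 + 6×100 + 4 → five thousand six hundred four (English words)
five thousand six hundred four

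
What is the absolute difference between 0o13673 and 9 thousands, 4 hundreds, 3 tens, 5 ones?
Convert 0o13673 (octal) → 1×4096 + 3×512 + 6×64 + 7×8 + 3 = 6075 (decimal)
Convert 9 thousands, 4 hundreds, 3 tens, 5 ones (place-value notation) → 9×1000 + 4×100 + 3×10 + 5 = 9435 (decimal)
Compute |6075 - 9435| = 3360
3360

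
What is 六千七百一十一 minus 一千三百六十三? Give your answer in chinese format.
Convert 六千七百一十一 (Chinese numeral) → 6×1000 + 7×100 + 1×10 + 1 = 6711 (decimal)
Convert 一千三百六十三 (Chinese numeral) → 1×1000 + 3×100 + 6×10 + 3 = 1363 (decimal)
Compute 6711 - 1363 = 5348
Convert 5348 (decimal) → 5348 = 5×1000 + 3×100 + 4×10 + 8 → 五千三百四十八 (Chinese numeral)
五千三百四十八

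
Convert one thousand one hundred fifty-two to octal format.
Convert one thousand one hundred fifty-two (English words) → 1×1000 + 1×100 + 52 = 1152 (decimal)
Convert 1152 (decimal) → 1152 = 2×512 + 2×64 → 0o2200 (octal)
0o2200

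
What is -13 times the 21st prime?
Convert the 21st prime (prime index) → 73 (decimal)
Compute -13 × 73 = -949
-949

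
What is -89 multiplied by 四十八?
Convert 四十八 (Chinese numeral) → 4×10 + 8 = 48 (decimal)
Compute -89 × 48 = -4272
-4272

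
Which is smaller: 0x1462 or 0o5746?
Convert 0x1462 (hexadecimal) → 1×4096 + 4×256 + 6×16 + 2 = 5218 (decimal)
Convert 0o5746 (octal) → 5×512 + 7×64 + 4×8 + 6 = 3046 (decimal)
Compare 5218 vs 3046: smaller = 3046
3046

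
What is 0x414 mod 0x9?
Convert 0x414 (hexadecimal) → 4×256 + 1×16 + 4 = 1044 (decimal)
Convert 0x9 (hexadecimal) → 9 (decimal)
Compute 1044 mod 9 = 0
0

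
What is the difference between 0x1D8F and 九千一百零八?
Convert 0x1D8F (hexadecimal) → 1×4096 + 13×256 + 8×16 + 15 = 7567 (decimal)
Convert 九千一百零八 (Chinese numeral) → 9×1000 + 1×100 + 8 = 9108 (decimal)
Difference: |7567 - 9108| = 1541
1541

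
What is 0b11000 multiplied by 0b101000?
Convert 0b11000 (binary) → 16 + 8 = 24 (decimal)
Convert 0b101000 (binary) → 32 + 8 = 40 (decimal)
Compute 24 × 40 = 960
960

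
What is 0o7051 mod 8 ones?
Convert 0o7051 (octal) → 7×512 + 5×8 + 1 = 3625 (decimal)
Convert 8 ones (place-value notation) → 8 (decimal)
Compute 3625 mod 8 = 1
1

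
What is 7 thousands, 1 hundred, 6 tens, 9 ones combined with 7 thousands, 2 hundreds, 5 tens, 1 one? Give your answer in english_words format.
Convert 7 thousands, 1 hundred, 6 tens, 9 ones (place-value notation) → 7×1000 + 1×100 + 6×10 + 9 = 7169 (decimal)
Convert 7 thousands, 2 hundreds, 5 tens, 1 one (place-value notation) → 7×1000 + 2×100 + 5×10 + 1 = 7251 (decimal)
Compute 7169 + 7251 = 14420
Convert 14420 (decimal) → 14420 = 14×1000 + 4×100 + 20 → fourteen thousand four hundred twenty (English words)
fourteen thousand four hundred twenty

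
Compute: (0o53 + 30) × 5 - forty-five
Convert 0o53 (octal) → 5×8 + 3 = 43 (decimal)
Convert forty-five (English words) → 45 (decimal)
Expression in decimal: (43 + 30) × 5 - 45
Parentheses first: 43 + 30 = 73
Multiply: 73 × 5 = 365
Subtract: 365 - 45 = 320
320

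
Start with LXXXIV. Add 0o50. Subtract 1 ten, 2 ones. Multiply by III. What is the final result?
Convert LXXXIV (Roman numeral) → 50 + 10 + 10 + 10 + 4 = 84 (decimal)
Start: 84
Convert 0o50 (octal) → 5×8 = 40 (decimal)
84 + 40 = 124
Convert 1 ten, 2 ones (place-value notation) → 1×10 + 2 = 12 (decimal)
124 - 12 = 112
Convert III (Roman numeral) → 1 + 1 + 1 = 3 (decimal)
112 × 3 = 336
336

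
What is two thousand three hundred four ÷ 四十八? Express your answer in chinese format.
Convert two thousand three hundred four (English words) → 2×1000 + 3×100 + 4 = 2304 (decimal)
Convert 四十八 (Chinese numeral) → 4×10 + 8 = 48 (decimal)
Compute 2304 ÷ 48 = 48
Convert 48 (decimal) → 48 = 4×10 + 8 → 四十八 (Chinese numeral)
四十八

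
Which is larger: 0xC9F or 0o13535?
Convert 0xC9F (hexadecimal) → 12×256 + 9×16 + 15 = 3231 (decimal)
Convert 0o13535 (octal) → 1×4096 + 3×512 + 5×64 + 3×8 + 5 = 5981 (decimal)
Compare 3231 vs 5981: larger = 5981
5981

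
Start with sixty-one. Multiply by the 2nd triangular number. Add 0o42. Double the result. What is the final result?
Convert sixty-one (English words) → 61 (decimal)
Start: 61
Convert the 2nd triangular number (triangular index) → 2×3/2 = 3 (decimal)
61 × 3 = 183
Convert 0o42 (octal) → 4×8 + 2 = 34 (decimal)
183 + 34 = 217
217 × 2 = 434
434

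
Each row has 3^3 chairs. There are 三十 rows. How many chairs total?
Convert 3^3 (power) → 27 (decimal)
Convert 三十 (Chinese numeral) → 3×10 = 30 (decimal)
Compute 27 × 30 = 810
810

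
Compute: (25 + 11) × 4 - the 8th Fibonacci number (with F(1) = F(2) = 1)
Convert the 8th Fibonacci number (with F(1) = F(2) = 1) (Fibonacci index) → 1, 1, 2, 3, 5, 8, 13, 21 → 21 (decimal)
Expression in decimal: (25 + 11) × 4 - 21
Parentheses first: 25 + 11 = 36
Multiply: 36 × 4 = 144
Subtract: 144 - 21 = 123
123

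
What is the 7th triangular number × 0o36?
Convert the 7th triangular number (triangular index) → 7×8/2 = 28 (decimal)
Convert 0o36 (octal) → 3×8 + 6 = 30 (decimal)
Compute 28 × 30 = 840
840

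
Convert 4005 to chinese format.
Convert 4005 (decimal) → 4005 = 4×1000 + 5 → 四千零五 (Chinese numeral)
四千零五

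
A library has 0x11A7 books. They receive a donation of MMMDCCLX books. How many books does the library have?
Convert 0x11A7 (hexadecimal) → 1×4096 + 1×256 + 10×16 + 7 = 4519 (decimal)
Convert MMMDCCLX (Roman numeral) → 1000 + 1000 + 1000 + 500 + 100 + 100 + 50 + 10 = 3760 (decimal)
Compute 4519 + 3760 = 8279
8279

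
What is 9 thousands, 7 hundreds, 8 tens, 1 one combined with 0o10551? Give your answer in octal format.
Convert 9 thousands, 7 hundreds, 8 tens, 1 one (place-value notation) → 9×1000 + 7×100 + 8×10 + 1 = 9781 (decimal)
Convert 0o10551 (octal) → 1×4096 + 5×64 + 5×8 + 1 = 4457 (decimal)
Compute 9781 + 4457 = 14238
Convert 14238 (decimal) → 14238 = 3×4096 + 3×512 + 6×64 + 3×8 + 6 → 0o33636 (octal)
0o33636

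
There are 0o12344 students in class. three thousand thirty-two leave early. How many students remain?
Convert 0o12344 (octal) → 1×4096 + 2×512 + 3×64 + 4×8 + 4 = 5348 (decimal)
Convert three thousand thirty-two (English words) → 3×1000 + 32 = 3032 (decimal)
Compute 5348 - 3032 = 2316
2316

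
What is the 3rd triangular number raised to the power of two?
Convert the 3rd triangular number (triangular index) → 3×4/2 = 6 (decimal)
Convert two (English words) → 2 (decimal)
Compute 6 ^ 2 = 36
36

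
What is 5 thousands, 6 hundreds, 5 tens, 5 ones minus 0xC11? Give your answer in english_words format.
Convert 5 thousands, 6 hundreds, 5 tens, 5 ones (place-value notation) → 5×1000 + 6×100 + 5×10 + 5 = 5655 (decimal)
Convert 0xC11 (hexadecimal) → 12×256 + 1×16 + 1 = 3089 (decimal)
Compute 5655 - 3089 = 2566
Convert 2566 (decimal) → 2566 = 2×1000 + 5×100 + 66 → two thousand five hundred sixty-six (English words)
two thousand five hundred sixty-six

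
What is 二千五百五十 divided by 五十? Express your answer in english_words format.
Convert 二千五百五十 (Chinese numeral) → 2×1000 + 5×100 + 5×10 = 2550 (decimal)
Convert 五十 (Chinese numeral) → 5×10 = 50 (decimal)
Compute 2550 ÷ 50 = 51
Convert 51 (decimal) → fifty-one (English words)
fifty-one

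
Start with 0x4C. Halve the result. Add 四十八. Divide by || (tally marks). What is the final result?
Convert 0x4C (hexadecimal) → 4×16 + 12 = 76 (decimal)
Start: 76
76 ÷ 2 = 38
Convert 四十八 (Chinese numeral) → 4×10 + 8 = 48 (decimal)
38 + 48 = 86
Convert || (tally marks) → 2 (decimal)
86 ÷ 2 = 43
43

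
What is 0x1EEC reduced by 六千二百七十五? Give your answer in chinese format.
Convert 0x1EEC (hexadecimal) → 1×4096 + 14×256 + 14×16 + 12 = 7916 (decimal)
Convert 六千二百七十五 (Chinese numeral) → 6×1000 + 2×100 + 7×10 + 5 = 6275 (decimal)
Compute 7916 - 6275 = 1641
Convert 1641 (decimal) → 1641 = 1×1000 + 6×100 + 4×10 + 1 → 一千六百四十一 (Chinese numeral)
一千六百四十一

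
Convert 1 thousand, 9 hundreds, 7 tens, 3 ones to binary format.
Convert 1 thousand, 9 hundreds, 7 tens, 3 ones (place-value notation) → 1×1000 + 9×100 + 7×10 + 3 = 1973 (decimal)
Convert 1973 (decimal) → 1973 = 1024 + 512 + 256 + 128 + 32 + 16 + 4 + 1 → 0b11110110101 (binary)
0b11110110101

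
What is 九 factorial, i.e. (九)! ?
Convert 九 (Chinese numeral) → 9 (decimal)
Compute 9! = 362880
362880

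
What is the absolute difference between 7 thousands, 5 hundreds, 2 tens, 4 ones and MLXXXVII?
Convert 7 thousands, 5 hundreds, 2 tens, 4 ones (place-value notation) → 7×1000 + 5×100 + 2×10 + 4 = 7524 (decimal)
Convert MLXXXVII (Roman numeral) → 1000 + 50 + 10 + 10 + 10 + 5 + 1 + 1 = 1087 (decimal)
Compute |7524 - 1087| = 6437
6437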